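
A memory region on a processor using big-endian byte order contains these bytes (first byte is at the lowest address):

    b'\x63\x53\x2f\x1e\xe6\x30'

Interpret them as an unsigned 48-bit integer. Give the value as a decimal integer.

Big-endian: lowest address holds the most-significant byte.
The bytes are already most-significant first: 0x63532F1EE630.
0x63532F1EE630 = 109208923989552.

109208923989552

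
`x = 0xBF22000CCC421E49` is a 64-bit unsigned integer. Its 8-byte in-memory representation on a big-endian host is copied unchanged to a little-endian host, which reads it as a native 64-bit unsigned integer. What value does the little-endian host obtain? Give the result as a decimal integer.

Stored big-endian, the bytes at ascending addresses are BF 22 00 0C CC 42 1E 49.
Read back as little-endian, the first byte is least significant, giving 0x491E42CC0C0022BF.
0x491E42CC0C0022BF = 5268722058212156095.

5268722058212156095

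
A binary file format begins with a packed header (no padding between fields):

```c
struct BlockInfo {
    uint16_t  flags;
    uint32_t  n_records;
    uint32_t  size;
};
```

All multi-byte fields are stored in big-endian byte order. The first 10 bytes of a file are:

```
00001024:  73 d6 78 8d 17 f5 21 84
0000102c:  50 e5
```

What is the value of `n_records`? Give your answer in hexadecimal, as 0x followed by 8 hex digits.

0x788D17F5

`n_records` follows `flags` (2 bytes), so it starts at byte offset 2 and occupies 4 bytes.
Bytes at offsets 2..5: 78 8D 17 F5.
Big-endian: lowest address holds the most-significant byte.
The bytes are already most-significant first: 0x788D17F5.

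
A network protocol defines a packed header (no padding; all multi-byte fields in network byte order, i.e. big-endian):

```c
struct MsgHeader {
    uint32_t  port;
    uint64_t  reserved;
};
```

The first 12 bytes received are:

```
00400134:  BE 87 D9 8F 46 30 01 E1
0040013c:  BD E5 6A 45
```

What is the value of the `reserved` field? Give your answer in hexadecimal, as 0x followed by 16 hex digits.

`reserved` follows `port` (4 bytes), so it starts at byte offset 4 and occupies 8 bytes.
Bytes at offsets 4..11: 46 30 01 E1 BD E5 6A 45.
In big-endian order the high byte comes first in memory.
The bytes are already most-significant first: 0x463001E1BDE56A45.

0x463001E1BDE56A45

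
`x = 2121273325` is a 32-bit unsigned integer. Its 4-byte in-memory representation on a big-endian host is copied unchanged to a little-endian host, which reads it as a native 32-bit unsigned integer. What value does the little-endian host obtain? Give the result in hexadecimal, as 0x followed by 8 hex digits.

0xED0F707E

2121273325 in 32-bit hexadecimal is 0x7E700FED.
Stored big-endian, the bytes at ascending addresses are 7E 70 0F ED.
Read back as little-endian, the first byte is least significant, giving 0xED0F707E.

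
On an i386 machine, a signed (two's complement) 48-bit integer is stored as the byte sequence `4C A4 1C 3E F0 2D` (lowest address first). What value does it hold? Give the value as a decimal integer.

Little-endian: lowest address holds the least-significant byte.
Reassemble most-significant byte first: 2D F0 3E 1C A4 4C → 0x2DF03E1CA44C.
0x2DF03E1CA44C = 50509857465420.

50509857465420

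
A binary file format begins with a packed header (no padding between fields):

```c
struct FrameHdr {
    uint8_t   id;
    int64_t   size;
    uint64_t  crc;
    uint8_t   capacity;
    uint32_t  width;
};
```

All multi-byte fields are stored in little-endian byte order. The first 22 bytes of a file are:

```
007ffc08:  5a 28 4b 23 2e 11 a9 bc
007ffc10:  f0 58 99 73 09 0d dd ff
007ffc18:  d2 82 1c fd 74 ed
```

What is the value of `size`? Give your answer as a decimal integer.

-1099818317731640536

`size` follows `id` (1 byte), so it starts at byte offset 1 and occupies 8 bytes.
Bytes at offsets 1..8: 28 4B 23 2E 11 A9 BC F0.
Little-endian stores the least-significant byte at the lowest address.
Reassemble most-significant byte first: F0 BC A9 11 2E 23 4B 28 → 0xF0BCA9112E234B28.
Top bit is set, so as a signed 64-bit value this is 0xF0BCA9112E234B28 − 2^64 = -1099818317731640536.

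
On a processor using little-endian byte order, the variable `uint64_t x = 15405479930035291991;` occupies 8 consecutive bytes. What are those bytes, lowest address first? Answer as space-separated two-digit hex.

15405479930035291991 in hexadecimal, padded to 64 bits, is 0xD5CB425FE829C757.
Split into bytes (most-significant first): D5 CB 42 5F E8 29 C7 57.
In little-endian order the low byte comes first in memory.
So at ascending addresses the bytes are 57 C7 29 E8 5F 42 CB D5.

57 C7 29 E8 5F 42 CB D5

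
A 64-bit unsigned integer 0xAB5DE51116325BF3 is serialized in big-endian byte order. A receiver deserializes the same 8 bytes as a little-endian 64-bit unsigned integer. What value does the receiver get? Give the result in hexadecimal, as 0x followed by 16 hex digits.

0xF35B321611E55DAB

Stored big-endian, the bytes at ascending addresses are AB 5D E5 11 16 32 5B F3.
Read back as little-endian, the first byte is least significant, giving 0xF35B321611E55DAB.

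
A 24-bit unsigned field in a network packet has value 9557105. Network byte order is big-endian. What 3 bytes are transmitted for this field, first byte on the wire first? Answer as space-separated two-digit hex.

91 D4 71

9557105 in hexadecimal, padded to 24 bits, is 0x91D471.
Split into bytes (most-significant first): 91 D4 71.
In big-endian order the high byte comes first in memory.
So the memory order matches the most-significant-first order: 91 D4 71.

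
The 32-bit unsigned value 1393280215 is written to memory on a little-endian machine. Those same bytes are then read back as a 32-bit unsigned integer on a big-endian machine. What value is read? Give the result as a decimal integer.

1393280215 in 32-bit hexadecimal is 0x530BC4D7.
Stored little-endian, the bytes at ascending addresses are D7 C4 0B 53.
Read back as big-endian, the last byte is least significant, giving 0xD7C40B53.
0xD7C40B53 = 3619949395.

3619949395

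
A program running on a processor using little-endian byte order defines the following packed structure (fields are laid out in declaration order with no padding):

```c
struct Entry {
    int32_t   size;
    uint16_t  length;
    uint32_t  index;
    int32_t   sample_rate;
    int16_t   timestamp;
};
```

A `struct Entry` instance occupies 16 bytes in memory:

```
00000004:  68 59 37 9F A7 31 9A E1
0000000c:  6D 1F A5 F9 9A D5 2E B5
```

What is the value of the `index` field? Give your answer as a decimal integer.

527294874

`index` follows `size` (4 B), `length` (2 B), so it starts at offset 4 + 2 = 6 and occupies 4 bytes.
Bytes at offsets 6..9: 9A E1 6D 1F.
In little-endian order the low byte comes first in memory.
Reassemble most-significant byte first: 1F 6D E1 9A → 0x1F6DE19A.
0x1F6DE19A = 527294874.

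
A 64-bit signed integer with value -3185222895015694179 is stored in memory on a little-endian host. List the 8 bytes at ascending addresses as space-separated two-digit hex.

9D F0 25 2C A7 D0 CB D3

Two's complement of -3185222895015694179 in 64 bits: 3185222895015694179 = 0x2C342F58D3DA0F63; invert → 0xD3CBD0A72C25F09C; add 1 → 0xD3CBD0A72C25F09D.
Split into bytes (most-significant first): D3 CB D0 A7 2C 25 F0 9D.
Little-endian: lowest address holds the least-significant byte.
So at ascending addresses the bytes are 9D F0 25 2C A7 D0 CB D3.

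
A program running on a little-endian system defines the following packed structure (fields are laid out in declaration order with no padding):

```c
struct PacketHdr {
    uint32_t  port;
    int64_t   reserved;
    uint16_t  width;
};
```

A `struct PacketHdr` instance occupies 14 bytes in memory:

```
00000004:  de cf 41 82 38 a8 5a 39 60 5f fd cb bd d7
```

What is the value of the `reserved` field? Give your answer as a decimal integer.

-3747734448018642888

`reserved` follows `port` (4 bytes), so it starts at byte offset 4 and occupies 8 bytes.
Bytes at offsets 4..11: 38 A8 5A 39 60 5F FD CB.
In little-endian order the low byte comes first in memory.
Reassemble most-significant byte first: CB FD 5F 60 39 5A A8 38 → 0xCBFD5F60395AA838.
Top bit is set, so as a signed 64-bit value this is 0xCBFD5F60395AA838 − 2^64 = -3747734448018642888.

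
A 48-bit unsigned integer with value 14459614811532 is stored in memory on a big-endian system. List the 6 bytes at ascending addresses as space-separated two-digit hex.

0D 26 A4 34 55 8C

14459614811532 in hexadecimal, padded to 48 bits, is 0x0D26A434558C.
Split into bytes (most-significant first): 0D 26 A4 34 55 8C.
Big-endian stores the most-significant byte at the lowest address.
So the memory order matches the most-significant-first order: 0D 26 A4 34 55 8C.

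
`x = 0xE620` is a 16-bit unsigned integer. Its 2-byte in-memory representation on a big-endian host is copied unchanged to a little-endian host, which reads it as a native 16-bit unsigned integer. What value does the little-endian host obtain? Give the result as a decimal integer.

Stored big-endian, the bytes at ascending addresses are E6 20.
Read back as little-endian, the first byte is least significant, giving 0x20E6.
0x20E6 = 8422.

8422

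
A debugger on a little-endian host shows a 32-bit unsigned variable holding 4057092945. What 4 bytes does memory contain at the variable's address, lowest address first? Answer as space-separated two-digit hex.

4057092945 in hexadecimal, padded to 32 bits, is 0xF1D25351.
Split into bytes (most-significant first): F1 D2 53 51.
In little-endian order the low byte comes first in memory.
So at ascending addresses the bytes are 51 53 D2 F1.

51 53 D2 F1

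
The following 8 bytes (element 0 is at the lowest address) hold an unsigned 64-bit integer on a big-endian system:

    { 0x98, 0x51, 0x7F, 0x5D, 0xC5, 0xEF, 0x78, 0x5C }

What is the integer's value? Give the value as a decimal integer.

10975693807608100956

Big-endian: lowest address holds the most-significant byte.
The bytes are already most-significant first: 0x98517F5DC5EF785C.
0x98517F5DC5EF785C = 10975693807608100956.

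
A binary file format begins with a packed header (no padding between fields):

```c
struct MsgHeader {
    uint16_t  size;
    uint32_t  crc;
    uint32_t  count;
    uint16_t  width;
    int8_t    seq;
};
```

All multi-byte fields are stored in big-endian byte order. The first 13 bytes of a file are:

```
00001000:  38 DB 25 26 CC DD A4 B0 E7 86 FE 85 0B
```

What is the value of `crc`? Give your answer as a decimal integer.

`crc` follows `size` (2 bytes), so it starts at byte offset 2 and occupies 4 bytes.
Bytes at offsets 2..5: 25 26 CC DD.
Big-endian stores the most-significant byte at the lowest address.
The bytes are already most-significant first: 0x2526CCDD.
0x2526CCDD = 623299805.

623299805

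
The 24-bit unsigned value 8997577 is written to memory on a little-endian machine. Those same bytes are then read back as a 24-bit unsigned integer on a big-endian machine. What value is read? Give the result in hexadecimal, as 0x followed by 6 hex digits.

0xC94A89

8997577 in 24-bit hexadecimal is 0x894AC9.
Stored little-endian, the bytes at ascending addresses are C9 4A 89.
Read back as big-endian, the last byte is least significant, giving 0xC94A89.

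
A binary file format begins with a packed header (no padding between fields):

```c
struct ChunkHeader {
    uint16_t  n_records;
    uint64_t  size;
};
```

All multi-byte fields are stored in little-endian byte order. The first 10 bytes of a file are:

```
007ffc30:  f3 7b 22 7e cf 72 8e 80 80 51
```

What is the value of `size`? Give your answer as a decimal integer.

5872835263391039010

`size` follows `n_records` (2 bytes), so it starts at byte offset 2 and occupies 8 bytes.
Bytes at offsets 2..9: 22 7E CF 72 8E 80 80 51.
Little-endian stores the least-significant byte at the lowest address.
Reassemble most-significant byte first: 51 80 80 8E 72 CF 7E 22 → 0x5180808E72CF7E22.
0x5180808E72CF7E22 = 5872835263391039010.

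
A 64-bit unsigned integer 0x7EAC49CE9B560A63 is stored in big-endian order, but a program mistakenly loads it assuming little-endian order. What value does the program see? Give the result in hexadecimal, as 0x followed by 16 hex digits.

Stored big-endian, the bytes at ascending addresses are 7E AC 49 CE 9B 56 0A 63.
Read back as little-endian, the first byte is least significant, giving 0x630A569BCE49AC7E.

0x630A569BCE49AC7E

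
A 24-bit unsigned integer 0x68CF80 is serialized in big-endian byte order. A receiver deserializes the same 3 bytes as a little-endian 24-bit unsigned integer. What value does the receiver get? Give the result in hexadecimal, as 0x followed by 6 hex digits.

0x80CF68

Stored big-endian, the bytes at ascending addresses are 68 CF 80.
Read back as little-endian, the first byte is least significant, giving 0x80CF68.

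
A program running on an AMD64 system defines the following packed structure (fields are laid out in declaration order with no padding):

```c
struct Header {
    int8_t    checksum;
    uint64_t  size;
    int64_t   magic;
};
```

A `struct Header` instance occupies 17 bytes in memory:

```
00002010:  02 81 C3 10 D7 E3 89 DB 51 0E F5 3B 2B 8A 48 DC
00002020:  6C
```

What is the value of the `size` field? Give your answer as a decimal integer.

5898459748630578049

`size` follows `checksum` (1 byte), so it starts at byte offset 1 and occupies 8 bytes.
Bytes at offsets 1..8: 81 C3 10 D7 E3 89 DB 51.
Little-endian: lowest address holds the least-significant byte.
Reassemble most-significant byte first: 51 DB 89 E3 D7 10 C3 81 → 0x51DB89E3D710C381.
0x51DB89E3D710C381 = 5898459748630578049.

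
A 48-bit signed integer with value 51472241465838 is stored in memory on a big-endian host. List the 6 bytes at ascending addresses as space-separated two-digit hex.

51472241465838 in hexadecimal, padded to 48 bits, is 0x2ED050AB19EE.
Split into bytes (most-significant first): 2E D0 50 AB 19 EE.
Big-endian: lowest address holds the most-significant byte.
So the memory order matches the most-significant-first order: 2E D0 50 AB 19 EE.

2E D0 50 AB 19 EE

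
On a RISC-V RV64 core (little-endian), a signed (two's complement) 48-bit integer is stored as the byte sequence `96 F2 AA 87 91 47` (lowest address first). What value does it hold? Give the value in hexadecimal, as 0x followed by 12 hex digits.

0x479187AAF296

Little-endian stores the least-significant byte at the lowest address.
Reassemble most-significant byte first: 47 91 87 AA F2 96 → 0x479187AAF296.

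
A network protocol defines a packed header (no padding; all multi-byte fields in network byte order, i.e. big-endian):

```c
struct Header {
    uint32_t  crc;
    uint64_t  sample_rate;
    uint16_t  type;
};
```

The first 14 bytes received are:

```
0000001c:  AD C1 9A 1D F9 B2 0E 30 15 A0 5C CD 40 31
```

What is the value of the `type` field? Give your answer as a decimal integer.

`type` follows `crc` (4 B), `sample_rate` (8 B), so it starts at offset 4 + 8 = 12 and occupies 2 bytes.
Bytes at offsets 12..13: 40 31.
In big-endian order the high byte comes first in memory.
The bytes are already most-significant first: 0x4031.
0x4031 = 16433.

16433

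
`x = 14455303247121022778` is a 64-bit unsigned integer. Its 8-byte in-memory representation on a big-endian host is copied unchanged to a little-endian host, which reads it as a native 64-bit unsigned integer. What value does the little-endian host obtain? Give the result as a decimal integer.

4251171813914942408

14455303247121022778 in 64-bit hexadecimal is 0xC89B8DB73D32FF3A.
Stored big-endian, the bytes at ascending addresses are C8 9B 8D B7 3D 32 FF 3A.
Read back as little-endian, the first byte is least significant, giving 0x3AFF323DB78D9BC8.
0x3AFF323DB78D9BC8 = 4251171813914942408.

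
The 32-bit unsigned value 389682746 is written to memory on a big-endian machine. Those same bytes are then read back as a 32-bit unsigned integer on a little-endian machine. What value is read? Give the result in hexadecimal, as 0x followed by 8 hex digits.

0x3A163A17

389682746 in 32-bit hexadecimal is 0x173A163A.
Stored big-endian, the bytes at ascending addresses are 17 3A 16 3A.
Read back as little-endian, the first byte is least significant, giving 0x3A163A17.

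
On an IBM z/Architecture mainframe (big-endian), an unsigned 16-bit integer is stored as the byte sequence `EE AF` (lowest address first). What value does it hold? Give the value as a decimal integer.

Big-endian stores the most-significant byte at the lowest address.
The bytes are already most-significant first: 0xEEAF.
0xEEAF = 61103.

61103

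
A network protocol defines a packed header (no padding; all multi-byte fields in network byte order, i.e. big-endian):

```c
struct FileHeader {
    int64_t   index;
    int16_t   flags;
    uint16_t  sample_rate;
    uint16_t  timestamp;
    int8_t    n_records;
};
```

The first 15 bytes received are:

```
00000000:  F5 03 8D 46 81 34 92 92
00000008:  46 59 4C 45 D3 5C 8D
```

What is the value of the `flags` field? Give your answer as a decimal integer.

18009

`flags` follows `index` (8 bytes), so it starts at byte offset 8 and occupies 2 bytes.
Bytes at offsets 8..9: 46 59.
Big-endian stores the most-significant byte at the lowest address.
The bytes are already most-significant first: 0x4659.
0x4659 = 18009.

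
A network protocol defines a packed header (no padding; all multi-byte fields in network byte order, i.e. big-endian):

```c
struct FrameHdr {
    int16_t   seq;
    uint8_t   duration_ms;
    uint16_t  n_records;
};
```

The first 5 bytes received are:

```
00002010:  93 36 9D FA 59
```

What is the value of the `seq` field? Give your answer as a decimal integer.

`seq` is the first field, at byte offset 0, occupying 2 bytes.
Bytes at offsets 0..1: 93 36.
Big-endian stores the most-significant byte at the lowest address.
The bytes are already most-significant first: 0x9336.
Top bit is set, so as a signed 16-bit value this is 0x9336 − 2^16 = -27850.

-27850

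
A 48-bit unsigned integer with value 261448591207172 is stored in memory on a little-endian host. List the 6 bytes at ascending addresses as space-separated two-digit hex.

04 EB 67 3E C9 ED

261448591207172 in hexadecimal, padded to 48 bits, is 0xEDC93E67EB04.
Split into bytes (most-significant first): ED C9 3E 67 EB 04.
In little-endian order the low byte comes first in memory.
So at ascending addresses the bytes are 04 EB 67 3E C9 ED.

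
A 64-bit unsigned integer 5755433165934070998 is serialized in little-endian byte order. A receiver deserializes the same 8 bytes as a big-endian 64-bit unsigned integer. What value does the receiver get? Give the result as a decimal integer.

5755433165934070998 in 64-bit hexadecimal is 0x4FDF67F888008CD6.
Stored little-endian, the bytes at ascending addresses are D6 8C 00 88 F8 67 DF 4F.
Read back as big-endian, the last byte is least significant, giving 0xD68C0088F867DF4F.
0xD68C0088F867DF4F = 15459732209139179343.

15459732209139179343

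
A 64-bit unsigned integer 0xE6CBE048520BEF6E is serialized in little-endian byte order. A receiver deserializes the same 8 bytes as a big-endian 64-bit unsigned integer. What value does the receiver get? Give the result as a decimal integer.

7993620311643835366

Stored little-endian, the bytes at ascending addresses are 6E EF 0B 52 48 E0 CB E6.
Read back as big-endian, the last byte is least significant, giving 0x6EEF0B5248E0CBE6.
0x6EEF0B5248E0CBE6 = 7993620311643835366.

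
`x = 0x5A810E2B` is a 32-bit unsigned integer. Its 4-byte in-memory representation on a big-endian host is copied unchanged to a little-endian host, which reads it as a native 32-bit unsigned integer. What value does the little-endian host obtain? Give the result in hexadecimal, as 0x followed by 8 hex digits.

Stored big-endian, the bytes at ascending addresses are 5A 81 0E 2B.
Read back as little-endian, the first byte is least significant, giving 0x2B0E815A.

0x2B0E815A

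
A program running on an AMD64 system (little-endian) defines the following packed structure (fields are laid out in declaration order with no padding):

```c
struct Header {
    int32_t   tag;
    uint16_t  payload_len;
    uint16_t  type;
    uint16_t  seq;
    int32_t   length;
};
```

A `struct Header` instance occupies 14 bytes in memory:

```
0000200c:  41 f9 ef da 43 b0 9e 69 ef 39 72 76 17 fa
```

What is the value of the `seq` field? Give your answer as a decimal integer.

14831

`seq` follows `tag` (4 B), `payload_len` (2 B), `type` (2 B), so it starts at offset 4 + 2 + 2 = 8 and occupies 2 bytes.
Bytes at offsets 8..9: EF 39.
Little-endian stores the least-significant byte at the lowest address.
Reassemble most-significant byte first: 39 EF → 0x39EF.
0x39EF = 14831.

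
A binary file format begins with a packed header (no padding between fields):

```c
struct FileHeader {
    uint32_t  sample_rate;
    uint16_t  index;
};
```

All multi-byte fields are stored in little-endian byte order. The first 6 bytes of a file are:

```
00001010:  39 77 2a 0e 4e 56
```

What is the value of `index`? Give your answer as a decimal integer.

`index` follows `sample_rate` (4 bytes), so it starts at byte offset 4 and occupies 2 bytes.
Bytes at offsets 4..5: 4E 56.
In little-endian order the low byte comes first in memory.
Reassemble most-significant byte first: 56 4E → 0x564E.
0x564E = 22094.

22094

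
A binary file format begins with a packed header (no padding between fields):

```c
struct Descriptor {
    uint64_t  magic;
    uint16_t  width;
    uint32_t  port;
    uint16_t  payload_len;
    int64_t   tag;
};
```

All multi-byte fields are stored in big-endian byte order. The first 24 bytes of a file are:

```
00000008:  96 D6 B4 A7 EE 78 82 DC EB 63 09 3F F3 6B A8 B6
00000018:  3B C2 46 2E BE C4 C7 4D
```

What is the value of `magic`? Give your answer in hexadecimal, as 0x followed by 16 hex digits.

0x96D6B4A7EE7882DC

`magic` is the first field, at byte offset 0, occupying 8 bytes.
Bytes at offsets 0..7: 96 D6 B4 A7 EE 78 82 DC.
Big-endian: lowest address holds the most-significant byte.
The bytes are already most-significant first: 0x96D6B4A7EE7882DC.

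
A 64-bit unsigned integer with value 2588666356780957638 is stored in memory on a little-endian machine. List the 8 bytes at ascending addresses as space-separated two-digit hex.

C6 FF EE 0D 56 CA EC 23

2588666356780957638 in hexadecimal, padded to 64 bits, is 0x23ECCA560DEEFFC6.
Split into bytes (most-significant first): 23 EC CA 56 0D EE FF C6.
Little-endian stores the least-significant byte at the lowest address.
So at ascending addresses the bytes are C6 FF EE 0D 56 CA EC 23.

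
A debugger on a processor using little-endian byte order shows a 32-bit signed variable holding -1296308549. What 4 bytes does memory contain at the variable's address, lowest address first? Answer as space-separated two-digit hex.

BB E6 BB B2

Two's complement of -1296308549 in 32 bits: 1296308549 = 0x4D441945; invert → 0xB2BBE6BA; add 1 → 0xB2BBE6BB.
Split into bytes (most-significant first): B2 BB E6 BB.
In little-endian order the low byte comes first in memory.
So at ascending addresses the bytes are BB E6 BB B2.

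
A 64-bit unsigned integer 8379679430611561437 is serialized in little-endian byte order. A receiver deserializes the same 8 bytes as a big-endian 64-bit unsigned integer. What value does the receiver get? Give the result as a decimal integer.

15990944656667593332

8379679430611561437 in 64-bit hexadecimal is 0x744A9A0B713FEBDD.
Stored little-endian, the bytes at ascending addresses are DD EB 3F 71 0B 9A 4A 74.
Read back as big-endian, the last byte is least significant, giving 0xDDEB3F710B9A4A74.
0xDDEB3F710B9A4A74 = 15990944656667593332.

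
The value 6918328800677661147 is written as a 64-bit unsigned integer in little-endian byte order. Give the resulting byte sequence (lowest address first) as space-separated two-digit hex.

6918328800677661147 in hexadecimal, padded to 64 bits, is 0x6002D763ABBF09DB.
Split into bytes (most-significant first): 60 02 D7 63 AB BF 09 DB.
Little-endian: lowest address holds the least-significant byte.
So at ascending addresses the bytes are DB 09 BF AB 63 D7 02 60.

DB 09 BF AB 63 D7 02 60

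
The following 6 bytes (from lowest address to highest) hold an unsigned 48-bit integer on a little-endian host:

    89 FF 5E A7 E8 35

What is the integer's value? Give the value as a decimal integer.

59273356705673

Little-endian: lowest address holds the least-significant byte.
Reassemble most-significant byte first: 35 E8 A7 5E FF 89 → 0x35E8A75EFF89.
0x35E8A75EFF89 = 59273356705673.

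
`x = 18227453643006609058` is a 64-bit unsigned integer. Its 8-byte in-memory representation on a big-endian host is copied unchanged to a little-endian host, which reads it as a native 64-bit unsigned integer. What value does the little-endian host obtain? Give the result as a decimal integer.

11675106905414235388

18227453643006609058 in 64-bit hexadecimal is 0xFCF4EC83DF4F06A2.
Stored big-endian, the bytes at ascending addresses are FC F4 EC 83 DF 4F 06 A2.
Read back as little-endian, the first byte is least significant, giving 0xA2064FDF83ECF4FC.
0xA2064FDF83ECF4FC = 11675106905414235388.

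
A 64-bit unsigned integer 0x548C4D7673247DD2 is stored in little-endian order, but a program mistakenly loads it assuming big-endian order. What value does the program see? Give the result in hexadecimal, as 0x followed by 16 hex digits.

Stored little-endian, the bytes at ascending addresses are D2 7D 24 73 76 4D 8C 54.
Read back as big-endian, the last byte is least significant, giving 0xD27D2473764D8C54.

0xD27D2473764D8C54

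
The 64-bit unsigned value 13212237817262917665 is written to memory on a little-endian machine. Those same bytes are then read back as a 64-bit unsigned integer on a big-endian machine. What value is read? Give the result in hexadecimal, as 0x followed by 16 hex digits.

13212237817262917665 in 64-bit hexadecimal is 0xB75B4C4B19F04821.
Stored little-endian, the bytes at ascending addresses are 21 48 F0 19 4B 4C 5B B7.
Read back as big-endian, the last byte is least significant, giving 0x2148F0194B4C5BB7.

0x2148F0194B4C5BB7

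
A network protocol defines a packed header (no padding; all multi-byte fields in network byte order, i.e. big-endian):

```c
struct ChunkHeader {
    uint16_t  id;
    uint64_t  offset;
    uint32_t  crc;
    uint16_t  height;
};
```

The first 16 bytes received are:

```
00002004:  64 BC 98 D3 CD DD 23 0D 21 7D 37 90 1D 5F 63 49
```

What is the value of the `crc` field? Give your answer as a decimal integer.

932191583

`crc` follows `id` (2 B), `offset` (8 B), so it starts at offset 2 + 8 = 10 and occupies 4 bytes.
Bytes at offsets 10..13: 37 90 1D 5F.
Big-endian stores the most-significant byte at the lowest address.
The bytes are already most-significant first: 0x37901D5F.
0x37901D5F = 932191583.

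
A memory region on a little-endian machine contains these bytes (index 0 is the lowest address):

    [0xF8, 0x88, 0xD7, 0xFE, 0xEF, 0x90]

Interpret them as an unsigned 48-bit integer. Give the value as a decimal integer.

159360447121656

Little-endian: lowest address holds the least-significant byte.
Reassemble most-significant byte first: 90 EF FE D7 88 F8 → 0x90EFFED788F8.
0x90EFFED788F8 = 159360447121656.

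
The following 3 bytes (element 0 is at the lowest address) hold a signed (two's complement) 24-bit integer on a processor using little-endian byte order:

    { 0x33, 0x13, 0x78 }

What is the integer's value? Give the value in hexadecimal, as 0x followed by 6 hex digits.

In little-endian order the low byte comes first in memory.
Reassemble most-significant byte first: 78 13 33 → 0x781333.

0x781333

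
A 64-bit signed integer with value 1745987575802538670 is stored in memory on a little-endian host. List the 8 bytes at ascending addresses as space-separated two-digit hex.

AE AA F4 15 73 FE 3A 18

1745987575802538670 in hexadecimal, padded to 64 bits, is 0x183AFE7315F4AAAE.
Split into bytes (most-significant first): 18 3A FE 73 15 F4 AA AE.
Little-endian: lowest address holds the least-significant byte.
So at ascending addresses the bytes are AE AA F4 15 73 FE 3A 18.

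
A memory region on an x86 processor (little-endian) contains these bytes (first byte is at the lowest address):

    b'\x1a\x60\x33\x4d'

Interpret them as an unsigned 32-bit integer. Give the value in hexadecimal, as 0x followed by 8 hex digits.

Little-endian: lowest address holds the least-significant byte.
Reassemble most-significant byte first: 4D 33 60 1A → 0x4D33601A.

0x4D33601A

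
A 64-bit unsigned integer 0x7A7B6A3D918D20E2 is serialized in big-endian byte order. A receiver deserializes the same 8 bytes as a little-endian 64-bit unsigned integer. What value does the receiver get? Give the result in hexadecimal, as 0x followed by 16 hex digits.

Stored big-endian, the bytes at ascending addresses are 7A 7B 6A 3D 91 8D 20 E2.
Read back as little-endian, the first byte is least significant, giving 0xE2208D913D6A7B7A.

0xE2208D913D6A7B7A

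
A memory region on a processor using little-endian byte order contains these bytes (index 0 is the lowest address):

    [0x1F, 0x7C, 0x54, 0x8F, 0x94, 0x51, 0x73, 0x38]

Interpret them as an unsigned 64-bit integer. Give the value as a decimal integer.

4067684586947378207

Little-endian stores the least-significant byte at the lowest address.
Reassemble most-significant byte first: 38 73 51 94 8F 54 7C 1F → 0x387351948F547C1F.
0x387351948F547C1F = 4067684586947378207.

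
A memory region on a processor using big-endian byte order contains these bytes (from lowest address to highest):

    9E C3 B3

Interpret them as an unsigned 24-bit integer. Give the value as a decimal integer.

In big-endian order the high byte comes first in memory.
The bytes are already most-significant first: 0x9EC3B3.
0x9EC3B3 = 10404787.

10404787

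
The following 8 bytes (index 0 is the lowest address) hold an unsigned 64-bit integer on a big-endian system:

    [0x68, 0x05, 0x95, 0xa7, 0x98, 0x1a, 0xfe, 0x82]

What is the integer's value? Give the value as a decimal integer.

In big-endian order the high byte comes first in memory.
The bytes are already most-significant first: 0x680595A7981AFE82.
0x680595A7981AFE82 = 7495561701872041602.

7495561701872041602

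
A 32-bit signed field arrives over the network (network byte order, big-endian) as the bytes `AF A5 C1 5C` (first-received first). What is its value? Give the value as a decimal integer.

-1348091556

Big-endian: lowest address holds the most-significant byte.
The bytes are already most-significant first: 0xAFA5C15C.
Top bit is set, so as a signed 32-bit value this is 0xAFA5C15C − 2^32 = -1348091556.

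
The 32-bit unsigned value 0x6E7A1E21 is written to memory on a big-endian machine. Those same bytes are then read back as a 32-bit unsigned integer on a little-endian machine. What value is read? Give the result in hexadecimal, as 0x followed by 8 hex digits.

0x211E7A6E

Stored big-endian, the bytes at ascending addresses are 6E 7A 1E 21.
Read back as little-endian, the first byte is least significant, giving 0x211E7A6E.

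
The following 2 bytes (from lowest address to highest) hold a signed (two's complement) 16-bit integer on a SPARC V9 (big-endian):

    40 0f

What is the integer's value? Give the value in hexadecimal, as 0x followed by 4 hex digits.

Big-endian stores the most-significant byte at the lowest address.
The bytes are already most-significant first: 0x400F.

0x400F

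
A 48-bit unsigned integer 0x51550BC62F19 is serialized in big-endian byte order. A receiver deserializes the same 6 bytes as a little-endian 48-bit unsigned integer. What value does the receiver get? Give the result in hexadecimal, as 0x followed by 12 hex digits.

Stored big-endian, the bytes at ascending addresses are 51 55 0B C6 2F 19.
Read back as little-endian, the first byte is least significant, giving 0x192FC60B5551.

0x192FC60B5551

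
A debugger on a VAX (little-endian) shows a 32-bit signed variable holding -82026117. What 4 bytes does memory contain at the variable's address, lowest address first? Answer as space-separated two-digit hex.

Two's complement of -82026117 in 32 bits: 82026117 = 0x04E39E85; invert → 0xFB1C617A; add 1 → 0xFB1C617B.
Split into bytes (most-significant first): FB 1C 61 7B.
In little-endian order the low byte comes first in memory.
So at ascending addresses the bytes are 7B 61 1C FB.

7B 61 1C FB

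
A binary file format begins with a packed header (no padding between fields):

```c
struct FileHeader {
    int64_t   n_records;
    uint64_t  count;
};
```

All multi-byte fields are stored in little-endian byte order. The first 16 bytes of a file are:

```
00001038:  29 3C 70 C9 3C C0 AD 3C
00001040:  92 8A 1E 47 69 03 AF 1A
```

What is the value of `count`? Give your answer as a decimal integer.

`count` follows `n_records` (8 bytes), so it starts at byte offset 8 and occupies 8 bytes.
Bytes at offsets 8..15: 92 8A 1E 47 69 03 AF 1A.
In little-endian order the low byte comes first in memory.
Reassemble most-significant byte first: 1A AF 03 69 47 1E 8A 92 → 0x1AAF0369471E8A92.
0x1AAF0369471E8A92 = 1922759316610124434.

1922759316610124434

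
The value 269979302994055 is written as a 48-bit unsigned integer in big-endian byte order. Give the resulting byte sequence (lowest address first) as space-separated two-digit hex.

F5 8B 74 73 A0 87

269979302994055 in hexadecimal, padded to 48 bits, is 0xF58B7473A087.
Split into bytes (most-significant first): F5 8B 74 73 A0 87.
Big-endian stores the most-significant byte at the lowest address.
So the memory order matches the most-significant-first order: F5 8B 74 73 A0 87.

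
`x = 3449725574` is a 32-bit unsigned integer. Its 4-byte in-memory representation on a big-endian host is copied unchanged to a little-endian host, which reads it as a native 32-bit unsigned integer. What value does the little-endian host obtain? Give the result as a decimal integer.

2258804429

3449725574 in 32-bit hexadecimal is 0xCD9EA286.
Stored big-endian, the bytes at ascending addresses are CD 9E A2 86.
Read back as little-endian, the first byte is least significant, giving 0x86A29ECD.
0x86A29ECD = 2258804429.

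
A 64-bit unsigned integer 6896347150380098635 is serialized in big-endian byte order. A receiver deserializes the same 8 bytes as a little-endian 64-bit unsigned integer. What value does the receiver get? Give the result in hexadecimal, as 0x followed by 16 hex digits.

6896347150380098635 in 64-bit hexadecimal is 0x5FB4BF31E22EE44B.
Stored big-endian, the bytes at ascending addresses are 5F B4 BF 31 E2 2E E4 4B.
Read back as little-endian, the first byte is least significant, giving 0x4BE42EE231BFB45F.

0x4BE42EE231BFB45F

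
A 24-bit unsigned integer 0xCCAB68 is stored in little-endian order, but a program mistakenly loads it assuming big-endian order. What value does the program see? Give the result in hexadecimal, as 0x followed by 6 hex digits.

Stored little-endian, the bytes at ascending addresses are 68 AB CC.
Read back as big-endian, the last byte is least significant, giving 0x68ABCC.

0x68ABCC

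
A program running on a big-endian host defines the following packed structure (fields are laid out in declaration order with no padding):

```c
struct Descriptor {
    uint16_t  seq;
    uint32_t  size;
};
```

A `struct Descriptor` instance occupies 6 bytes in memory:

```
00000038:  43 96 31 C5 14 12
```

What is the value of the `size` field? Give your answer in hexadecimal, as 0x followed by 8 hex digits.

`size` follows `seq` (2 bytes), so it starts at byte offset 2 and occupies 4 bytes.
Bytes at offsets 2..5: 31 C5 14 12.
Big-endian stores the most-significant byte at the lowest address.
The bytes are already most-significant first: 0x31C51412.

0x31C51412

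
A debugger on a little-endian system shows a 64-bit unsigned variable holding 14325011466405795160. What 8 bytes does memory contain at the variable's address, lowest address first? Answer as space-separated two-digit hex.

14325011466405795160 in hexadecimal, padded to 64 bits, is 0xC6CCAA081283D558.
Split into bytes (most-significant first): C6 CC AA 08 12 83 D5 58.
Little-endian stores the least-significant byte at the lowest address.
So at ascending addresses the bytes are 58 D5 83 12 08 AA CC C6.

58 D5 83 12 08 AA CC C6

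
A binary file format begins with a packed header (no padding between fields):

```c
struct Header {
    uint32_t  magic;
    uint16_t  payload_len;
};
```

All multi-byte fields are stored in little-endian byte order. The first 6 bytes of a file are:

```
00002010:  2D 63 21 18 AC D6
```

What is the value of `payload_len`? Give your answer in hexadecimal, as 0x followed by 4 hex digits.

`payload_len` follows `magic` (4 bytes), so it starts at byte offset 4 and occupies 2 bytes.
Bytes at offsets 4..5: AC D6.
Little-endian: lowest address holds the least-significant byte.
Reassemble most-significant byte first: D6 AC → 0xD6AC.

0xD6AC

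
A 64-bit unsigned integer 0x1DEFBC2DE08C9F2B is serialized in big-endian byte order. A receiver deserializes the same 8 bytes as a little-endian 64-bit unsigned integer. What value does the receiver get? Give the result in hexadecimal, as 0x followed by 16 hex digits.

0x2B9F8CE02DBCEF1D

Stored big-endian, the bytes at ascending addresses are 1D EF BC 2D E0 8C 9F 2B.
Read back as little-endian, the first byte is least significant, giving 0x2B9F8CE02DBCEF1D.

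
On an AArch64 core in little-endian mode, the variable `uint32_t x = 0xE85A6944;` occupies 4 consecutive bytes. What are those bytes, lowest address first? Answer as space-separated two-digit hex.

44 69 5A E8

Split into bytes (most-significant first): E8 5A 69 44.
Little-endian stores the least-significant byte at the lowest address.
So at ascending addresses the bytes are 44 69 5A E8.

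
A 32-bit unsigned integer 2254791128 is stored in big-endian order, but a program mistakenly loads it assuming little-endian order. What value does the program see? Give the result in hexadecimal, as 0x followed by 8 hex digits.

0xD8616586

2254791128 in 32-bit hexadecimal is 0x866561D8.
Stored big-endian, the bytes at ascending addresses are 86 65 61 D8.
Read back as little-endian, the first byte is least significant, giving 0xD8616586.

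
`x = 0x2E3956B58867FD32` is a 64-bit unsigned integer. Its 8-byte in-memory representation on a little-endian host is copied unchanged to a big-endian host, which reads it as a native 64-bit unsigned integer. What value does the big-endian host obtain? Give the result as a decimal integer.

3674206707859732782

Stored little-endian, the bytes at ascending addresses are 32 FD 67 88 B5 56 39 2E.
Read back as big-endian, the last byte is least significant, giving 0x32FD6788B556392E.
0x32FD6788B556392E = 3674206707859732782.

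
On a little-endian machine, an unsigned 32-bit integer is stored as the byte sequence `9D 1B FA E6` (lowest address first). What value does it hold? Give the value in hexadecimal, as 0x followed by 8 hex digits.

Little-endian stores the least-significant byte at the lowest address.
Reassemble most-significant byte first: E6 FA 1B 9D → 0xE6FA1B9D.

0xE6FA1B9D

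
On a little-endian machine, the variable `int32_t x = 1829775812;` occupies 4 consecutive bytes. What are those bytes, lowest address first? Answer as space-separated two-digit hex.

C4 29 10 6D

1829775812 in hexadecimal, padded to 32 bits, is 0x6D1029C4.
Split into bytes (most-significant first): 6D 10 29 C4.
In little-endian order the low byte comes first in memory.
So at ascending addresses the bytes are C4 29 10 6D.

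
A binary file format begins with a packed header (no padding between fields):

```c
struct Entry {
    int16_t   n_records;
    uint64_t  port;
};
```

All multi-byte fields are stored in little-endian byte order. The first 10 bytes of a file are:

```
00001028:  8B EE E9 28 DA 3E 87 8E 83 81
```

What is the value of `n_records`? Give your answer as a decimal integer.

`n_records` is the first field, at byte offset 0, occupying 2 bytes.
Bytes at offsets 0..1: 8B EE.
In little-endian order the low byte comes first in memory.
Reassemble most-significant byte first: EE 8B → 0xEE8B.
Top bit is set, so as a signed 16-bit value this is 0xEE8B − 2^16 = -4469.

-4469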